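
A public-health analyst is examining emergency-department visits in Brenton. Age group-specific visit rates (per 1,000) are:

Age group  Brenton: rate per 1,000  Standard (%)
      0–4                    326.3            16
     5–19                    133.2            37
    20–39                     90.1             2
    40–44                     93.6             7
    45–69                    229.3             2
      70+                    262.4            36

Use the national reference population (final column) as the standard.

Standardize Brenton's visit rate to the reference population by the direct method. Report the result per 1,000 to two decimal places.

208.90

Standard weights: 0.16, 0.37, 0.02, 0.07, 0.02, 0.36.
Standardized rate: 0.1600×326.3 + 0.3700×133.2 + 0.0200×90.1 + 0.0700×93.6 + 0.0200×229.3 + 0.3600×262.4 = 208.8960 per 1,000.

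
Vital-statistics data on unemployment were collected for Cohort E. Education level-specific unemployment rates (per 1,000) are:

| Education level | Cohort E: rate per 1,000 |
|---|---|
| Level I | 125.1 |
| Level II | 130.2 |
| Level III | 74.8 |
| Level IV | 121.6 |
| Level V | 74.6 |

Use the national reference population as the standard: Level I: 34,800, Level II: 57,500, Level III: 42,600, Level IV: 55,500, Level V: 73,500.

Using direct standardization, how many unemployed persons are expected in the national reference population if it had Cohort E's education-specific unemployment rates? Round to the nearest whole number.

Expected unemployed persons = Σ (standard pop × education-specific rate ÷ 1,000)
= 34,800×125.1/1,000 + 57,500×130.2/1,000 + 42,600×74.8/1,000 + 55,500×121.6/1,000 + 73,500×74.6/1,000
= 4353.48 + 7486.50 + 3186.48 + 6748.80 + 5483.10 = 27258.36.

27258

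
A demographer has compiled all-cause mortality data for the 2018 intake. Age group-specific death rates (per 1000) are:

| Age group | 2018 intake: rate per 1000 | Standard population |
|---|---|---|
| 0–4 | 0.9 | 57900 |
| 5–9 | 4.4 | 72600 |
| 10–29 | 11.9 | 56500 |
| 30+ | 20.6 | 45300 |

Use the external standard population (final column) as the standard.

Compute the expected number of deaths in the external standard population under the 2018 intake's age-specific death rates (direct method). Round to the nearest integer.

Expected deaths = Σ (standard pop × age-specific rate ÷ 1000)
= 57900×0.9/1000 + 72600×4.4/1000 + 56500×11.9/1000 + 45300×20.6/1000
= 52.11 + 319.44 + 672.35 + 933.18 = 1977.08.

1977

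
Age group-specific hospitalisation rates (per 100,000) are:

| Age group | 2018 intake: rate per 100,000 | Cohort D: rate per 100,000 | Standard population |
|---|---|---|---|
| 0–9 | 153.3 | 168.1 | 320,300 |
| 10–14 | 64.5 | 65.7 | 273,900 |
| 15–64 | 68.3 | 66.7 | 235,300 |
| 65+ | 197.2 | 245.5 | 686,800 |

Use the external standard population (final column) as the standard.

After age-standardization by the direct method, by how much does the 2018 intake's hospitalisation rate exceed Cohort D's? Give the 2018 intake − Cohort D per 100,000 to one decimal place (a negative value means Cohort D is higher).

-25.0

Standard total = 1,516,300; weights = 0.2112, 0.1806, 0.1552, 0.4529.
The 2018 intake: 0.2112×153.3 + 0.1806×64.5 + 0.1552×68.3 + 0.4529×197.2 = 143.9534 per 100,000.
Cohort D: 0.2112×168.1 + 0.1806×65.7 + 0.1552×66.7 + 0.4529×245.5 = 168.9254 per 100,000.
Difference = 143.9534 − 168.9254 = -24.9720.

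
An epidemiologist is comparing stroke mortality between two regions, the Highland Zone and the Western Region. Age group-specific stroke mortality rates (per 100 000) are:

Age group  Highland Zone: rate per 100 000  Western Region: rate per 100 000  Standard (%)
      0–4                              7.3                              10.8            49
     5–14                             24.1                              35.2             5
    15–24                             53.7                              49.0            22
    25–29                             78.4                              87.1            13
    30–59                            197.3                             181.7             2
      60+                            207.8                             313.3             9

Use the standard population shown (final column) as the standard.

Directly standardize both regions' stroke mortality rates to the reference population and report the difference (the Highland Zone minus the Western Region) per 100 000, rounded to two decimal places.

Standard weights: 0.49, 0.05, 0.22, 0.13, 0.02, 0.09.
The Highland Zone: 0.4900×7.3 + 0.0500×24.1 + 0.2200×53.7 + 0.1300×78.4 + 0.0200×197.3 + 0.0900×207.8 = 49.4360 per 100 000.
The Western Region: 0.4900×10.8 + 0.0500×35.2 + 0.2200×49.0 + 0.1300×87.1 + 0.0200×181.7 + 0.0900×313.3 = 60.9860 per 100 000.
Difference = 49.4360 − 60.9860 = -11.5500.

-11.55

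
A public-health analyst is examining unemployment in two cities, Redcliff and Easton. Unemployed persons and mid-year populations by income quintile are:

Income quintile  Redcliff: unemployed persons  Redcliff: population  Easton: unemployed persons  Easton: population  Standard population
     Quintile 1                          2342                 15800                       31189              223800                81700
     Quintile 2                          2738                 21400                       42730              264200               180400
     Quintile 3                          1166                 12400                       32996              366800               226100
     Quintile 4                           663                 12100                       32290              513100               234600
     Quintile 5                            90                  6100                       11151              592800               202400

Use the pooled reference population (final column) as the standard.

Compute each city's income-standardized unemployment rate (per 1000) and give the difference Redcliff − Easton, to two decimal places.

Income-specific rates per 1000 for Redcliff: 148.228, 127.944, 94.032, 54.793, 14.754.
For Easton: 139.361, 161.734, 89.956, 62.931, 18.811.
Standard total = 925200; weights = 0.0883, 0.1950, 0.2444, 0.2536, 0.2188.
Redcliff: 0.0883×148.228 + 0.1950×127.944 + 0.2444×94.032 + 0.2536×54.793 + 0.2188×14.754 = 78.1374 per 1000.
Easton: 0.0883×139.361 + 0.1950×161.734 + 0.2444×89.956 + 0.2536×62.931 + 0.2188×18.811 = 85.8978 per 1000.
Difference = 78.1374 − 85.8978 = -7.7603.

-7.76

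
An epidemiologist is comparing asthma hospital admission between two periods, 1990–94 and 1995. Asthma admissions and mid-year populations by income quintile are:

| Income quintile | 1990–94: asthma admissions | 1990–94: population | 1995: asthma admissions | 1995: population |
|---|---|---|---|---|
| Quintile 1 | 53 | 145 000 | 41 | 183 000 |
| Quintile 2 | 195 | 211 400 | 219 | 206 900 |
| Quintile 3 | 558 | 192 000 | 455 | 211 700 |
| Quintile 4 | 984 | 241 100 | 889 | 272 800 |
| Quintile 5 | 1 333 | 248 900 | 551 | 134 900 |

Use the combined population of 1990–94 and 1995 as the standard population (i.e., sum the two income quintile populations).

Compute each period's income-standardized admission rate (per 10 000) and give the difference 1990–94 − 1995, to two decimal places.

5.89

Income-specific rates per 10 000 for 1990–94: 3.66, 9.22, 29.06, 40.81, 53.56.
For 1995: 2.24, 10.58, 21.49, 32.59, 40.85.
Combined standard total = 2 047 700; weights = 0.1602, 0.2043, 0.1971, 0.2510, 0.1874.
1990–94: 0.1602×3.66 + 0.2043×9.22 + 0.1971×29.06 + 0.2510×40.81 + 0.1874×53.56 = 28.4799 per 10 000.
1995: 0.1602×2.24 + 0.2043×10.58 + 0.1971×21.49 + 0.2510×32.59 + 0.1874×40.85 = 22.5924 per 10 000.
Difference = 28.4799 − 22.5924 = 5.8876.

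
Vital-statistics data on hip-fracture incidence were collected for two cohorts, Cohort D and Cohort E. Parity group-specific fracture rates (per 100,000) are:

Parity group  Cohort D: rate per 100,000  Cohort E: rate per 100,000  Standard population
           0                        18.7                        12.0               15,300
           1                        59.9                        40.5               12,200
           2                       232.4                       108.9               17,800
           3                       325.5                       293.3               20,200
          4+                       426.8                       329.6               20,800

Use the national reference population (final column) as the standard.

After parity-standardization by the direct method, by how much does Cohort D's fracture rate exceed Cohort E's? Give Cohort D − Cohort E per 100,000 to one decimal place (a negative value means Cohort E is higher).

60.4

Standard total = 86,300; weights = 0.1773, 0.1414, 0.2063, 0.2341, 0.2410.
Cohort D: 0.1773×18.7 + 0.1414×59.9 + 0.2063×232.4 + 0.2341×325.5 + 0.2410×426.8 = 238.7735 per 100,000.
Cohort E: 0.1773×12.0 + 0.1414×40.5 + 0.2063×108.9 + 0.2341×293.3 + 0.2410×329.6 = 178.4063 per 100,000.
Difference = 238.7735 − 178.4063 = 60.3672.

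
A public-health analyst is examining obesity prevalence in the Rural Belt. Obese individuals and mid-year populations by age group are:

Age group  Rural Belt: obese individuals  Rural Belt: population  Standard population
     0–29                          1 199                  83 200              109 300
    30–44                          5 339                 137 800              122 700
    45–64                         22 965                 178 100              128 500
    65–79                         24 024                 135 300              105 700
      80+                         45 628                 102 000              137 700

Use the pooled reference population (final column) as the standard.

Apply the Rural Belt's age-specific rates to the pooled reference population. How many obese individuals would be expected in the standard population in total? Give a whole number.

103264

Age-specific rates per 1 000 for the Rural Belt: 14.411, 38.745, 128.944, 177.561, 447.333.
Expected obese individuals = Σ (standard pop × age-specific rate ÷ 1 000)
= 109 300×14.411/1 000 + 122 700×38.745/1 000 + 128 500×128.944/1 000 + 105 700×177.561/1 000 + 137 700×447.333/1 000
= 1575.13 + 4753.96 + 16569.36 + 18768.20 + 61597.80 = 103264.44.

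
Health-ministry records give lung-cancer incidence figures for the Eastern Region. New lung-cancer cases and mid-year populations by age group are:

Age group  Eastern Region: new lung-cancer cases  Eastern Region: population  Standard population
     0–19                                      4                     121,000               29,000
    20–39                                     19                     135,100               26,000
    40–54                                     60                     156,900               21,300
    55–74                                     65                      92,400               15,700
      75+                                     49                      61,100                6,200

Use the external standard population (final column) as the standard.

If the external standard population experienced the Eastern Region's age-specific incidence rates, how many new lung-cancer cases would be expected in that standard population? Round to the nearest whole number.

Age-specific rates per 100,000 for the Eastern Region: 3.31, 14.06, 38.24, 70.35, 80.20.
Expected new lung-cancer cases = Σ (standard pop × age-specific rate ÷ 100,000)
= 29,000×3.31/100,000 + 26,000×14.06/100,000 + 21,300×38.24/100,000 + 15,700×70.35/100,000 + 6,200×80.20/100,000
= 0.96 + 3.66 + 8.15 + 11.04 + 4.97 = 28.78.

29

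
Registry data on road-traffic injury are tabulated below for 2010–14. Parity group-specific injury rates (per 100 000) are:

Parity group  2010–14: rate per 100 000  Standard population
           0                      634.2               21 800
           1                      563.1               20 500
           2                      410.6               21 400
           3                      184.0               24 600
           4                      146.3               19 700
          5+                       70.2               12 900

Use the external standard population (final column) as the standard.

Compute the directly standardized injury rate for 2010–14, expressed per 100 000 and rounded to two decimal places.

351.28

Standard total = 120 900; weights = 0.1803, 0.1696, 0.1770, 0.2035, 0.1629, 0.1067.
Standardized rate: 0.1803×634.2 + 0.1696×563.1 + 0.1770×410.6 + 0.2035×184.0 + 0.1629×146.3 + 0.1067×70.2 = 351.2824 per 100 000.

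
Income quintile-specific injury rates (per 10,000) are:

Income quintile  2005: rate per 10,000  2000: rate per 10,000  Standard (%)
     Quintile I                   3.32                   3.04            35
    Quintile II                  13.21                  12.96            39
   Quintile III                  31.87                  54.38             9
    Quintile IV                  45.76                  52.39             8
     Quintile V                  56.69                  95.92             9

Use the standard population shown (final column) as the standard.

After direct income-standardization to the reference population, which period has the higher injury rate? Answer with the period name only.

2000

Standard weights: 0.35, 0.39, 0.09, 0.08, 0.09.
2005: 0.3500×3.32 + 0.3900×13.21 + 0.0900×31.87 + 0.0800×45.76 + 0.0900×56.69 = 17.9451 per 10,000.
2000: 0.3500×3.04 + 0.3900×12.96 + 0.0900×54.38 + 0.0800×52.39 + 0.0900×95.92 = 23.8366 per 10,000.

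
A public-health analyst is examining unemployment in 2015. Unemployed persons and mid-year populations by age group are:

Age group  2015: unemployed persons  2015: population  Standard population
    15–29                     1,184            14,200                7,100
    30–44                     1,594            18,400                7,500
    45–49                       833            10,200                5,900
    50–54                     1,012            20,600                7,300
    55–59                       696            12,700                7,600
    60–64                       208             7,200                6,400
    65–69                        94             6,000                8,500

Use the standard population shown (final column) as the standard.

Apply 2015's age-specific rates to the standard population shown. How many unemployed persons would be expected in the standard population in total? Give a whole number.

Age-specific rates per 1,000 for 2015: 83.380, 86.630, 81.667, 49.126, 54.803, 28.889, 15.667.
Expected unemployed persons = Σ (standard pop × age-specific rate ÷ 1,000)
= 7,100×83.380/1,000 + 7,500×86.630/1,000 + 5,900×81.667/1,000 + 7,300×49.126/1,000 + 7,600×54.803/1,000 + 6,400×28.889/1,000 + 8,500×15.667/1,000
= 592.00 + 649.73 + 481.83 + 358.62 + 416.50 + 184.89 + 133.17 = 2816.74.

2817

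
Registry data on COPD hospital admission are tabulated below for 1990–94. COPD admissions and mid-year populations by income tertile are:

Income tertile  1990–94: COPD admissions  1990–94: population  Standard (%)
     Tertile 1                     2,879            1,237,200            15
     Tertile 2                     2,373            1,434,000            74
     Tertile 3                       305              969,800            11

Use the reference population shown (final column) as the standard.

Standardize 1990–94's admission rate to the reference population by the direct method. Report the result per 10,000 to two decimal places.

16.08

Income-specific rates per 10,000 for 1990–94: 23.27, 16.55, 3.14.
Standard weights: 0.15, 0.74, 0.11.
Standardized rate: 0.1500×23.27 + 0.7400×16.55 + 0.1100×3.14 = 16.0821 per 10,000.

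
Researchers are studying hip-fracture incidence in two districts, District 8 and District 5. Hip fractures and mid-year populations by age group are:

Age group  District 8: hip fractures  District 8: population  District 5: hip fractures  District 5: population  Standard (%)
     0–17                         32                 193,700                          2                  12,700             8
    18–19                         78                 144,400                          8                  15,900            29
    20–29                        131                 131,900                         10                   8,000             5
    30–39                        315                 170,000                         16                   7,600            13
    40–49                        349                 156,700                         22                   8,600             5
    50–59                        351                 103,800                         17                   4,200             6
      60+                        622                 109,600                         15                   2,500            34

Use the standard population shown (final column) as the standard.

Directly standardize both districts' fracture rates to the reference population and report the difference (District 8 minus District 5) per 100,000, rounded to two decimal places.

-20.12

Age-specific rates per 100,000 for District 8: 16.52, 54.02, 99.32, 185.29, 222.72, 338.15, 567.52.
For District 5: 15.75, 50.31, 125.00, 210.53, 255.81, 404.76, 600.00.
Standard weights: 0.08, 0.29, 0.05, 0.13, 0.05, 0.06, 0.34.
District 8: 0.0800×16.52 + 0.2900×54.02 + 0.0500×99.32 + 0.1300×185.29 + 0.0500×222.72 + 0.0600×338.15 + 0.3400×567.52 = 270.4217 per 100,000.
District 5: 0.0800×15.75 + 0.2900×50.31 + 0.0500×125.00 + 0.1300×210.53 + 0.0500×255.81 + 0.0600×404.76 + 0.3400×600.00 = 290.5459 per 100,000.
Difference = 270.4217 − 290.5459 = -20.1242.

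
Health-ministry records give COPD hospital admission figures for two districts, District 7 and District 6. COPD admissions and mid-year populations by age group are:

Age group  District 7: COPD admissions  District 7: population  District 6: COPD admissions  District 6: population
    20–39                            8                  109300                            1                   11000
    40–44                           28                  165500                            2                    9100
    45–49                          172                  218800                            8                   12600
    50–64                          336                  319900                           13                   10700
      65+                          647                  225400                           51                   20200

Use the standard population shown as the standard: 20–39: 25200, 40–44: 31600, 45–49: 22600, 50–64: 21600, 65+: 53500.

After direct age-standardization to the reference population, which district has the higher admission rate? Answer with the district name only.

Age-specific rates per 10000 for District 7: 0.73, 1.69, 7.86, 10.50, 28.70.
For District 6: 0.91, 2.20, 6.35, 12.15, 25.25.
Standard total = 154500; weights = 0.1631, 0.2045, 0.1463, 0.1398, 0.3463.
District 7: 0.1631×0.73 + 0.2045×1.69 + 0.1463×7.86 + 0.1398×10.50 + 0.3463×28.70 = 13.0235 per 10000.
District 6: 0.1631×0.91 + 0.2045×2.20 + 0.1463×6.35 + 0.1398×12.15 + 0.3463×25.25 = 11.9678 per 10000.
The crude rates (11.46 vs 11.79) would put District 6 higher, but that reflects its age composition; once standardized to a common age structure, District 7 has the higher underlying rate.

District 7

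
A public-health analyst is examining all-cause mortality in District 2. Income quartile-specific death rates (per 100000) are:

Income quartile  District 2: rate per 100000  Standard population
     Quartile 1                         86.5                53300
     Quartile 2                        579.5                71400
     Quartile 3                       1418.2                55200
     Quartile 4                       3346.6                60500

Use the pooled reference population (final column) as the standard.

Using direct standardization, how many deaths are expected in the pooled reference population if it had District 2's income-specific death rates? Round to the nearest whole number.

3267

Expected deaths = Σ (standard pop × income-specific rate ÷ 100000)
= 53300×86.5/100000 + 71400×579.5/100000 + 55200×1418.2/100000 + 60500×3346.6/100000
= 46.10 + 413.76 + 782.85 + 2024.69 = 3267.41.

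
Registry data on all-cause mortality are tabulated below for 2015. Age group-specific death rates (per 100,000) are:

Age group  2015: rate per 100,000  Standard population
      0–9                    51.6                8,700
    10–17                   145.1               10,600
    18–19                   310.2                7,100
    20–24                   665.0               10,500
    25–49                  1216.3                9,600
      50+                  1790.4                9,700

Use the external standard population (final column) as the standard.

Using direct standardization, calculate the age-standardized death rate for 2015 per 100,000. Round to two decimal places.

715.57

Standard total = 56,200; weights = 0.1548, 0.1886, 0.1263, 0.1868, 0.1708, 0.1726.
Standardized rate: 0.1548×51.6 + 0.1886×145.1 + 0.1263×310.2 + 0.1868×665.0 + 0.1708×1216.3 + 0.1726×1790.4 = 715.5740 per 100,000.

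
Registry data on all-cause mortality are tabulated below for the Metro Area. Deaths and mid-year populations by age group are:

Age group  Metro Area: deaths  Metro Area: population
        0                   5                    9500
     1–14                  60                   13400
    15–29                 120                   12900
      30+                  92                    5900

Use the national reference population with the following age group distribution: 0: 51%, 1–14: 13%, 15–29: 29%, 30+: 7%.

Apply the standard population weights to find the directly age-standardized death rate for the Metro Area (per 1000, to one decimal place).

Age-specific rates per 1000 for the Metro Area: 0.526, 4.478, 9.302, 15.593.
Standard weights: 0.51, 0.13, 0.29, 0.07.
Standardized rate: 0.5100×0.526 + 0.1300×4.478 + 0.2900×9.302 + 0.0700×15.593 = 4.6397 per 1000.

4.6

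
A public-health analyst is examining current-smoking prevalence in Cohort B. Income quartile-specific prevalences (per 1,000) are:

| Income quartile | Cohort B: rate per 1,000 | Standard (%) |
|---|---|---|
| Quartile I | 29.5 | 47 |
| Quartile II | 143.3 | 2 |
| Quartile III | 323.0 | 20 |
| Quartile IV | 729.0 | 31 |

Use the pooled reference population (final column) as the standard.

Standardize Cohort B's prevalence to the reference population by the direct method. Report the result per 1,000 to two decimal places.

307.32

Standard weights: 0.47, 0.02, 0.20, 0.31.
Standardized rate: 0.4700×29.5 + 0.0200×143.3 + 0.2000×323.0 + 0.3100×729.0 = 307.3210 per 1,000.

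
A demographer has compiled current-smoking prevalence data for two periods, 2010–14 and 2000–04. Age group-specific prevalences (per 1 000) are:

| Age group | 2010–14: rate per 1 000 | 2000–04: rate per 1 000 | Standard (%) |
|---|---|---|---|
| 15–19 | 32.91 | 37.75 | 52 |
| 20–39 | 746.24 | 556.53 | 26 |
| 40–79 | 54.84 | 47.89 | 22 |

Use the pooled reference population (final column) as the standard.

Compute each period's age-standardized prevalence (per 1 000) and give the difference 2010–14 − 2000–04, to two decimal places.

48.34

Standard weights: 0.52, 0.26, 0.22.
2010–14: 0.5200×32.91 + 0.2600×746.24 + 0.2200×54.84 = 223.2004 per 1 000.
2000–04: 0.5200×37.75 + 0.2600×556.53 + 0.2200×47.89 = 174.8636 per 1 000.
Difference = 223.2004 − 174.8636 = 48.3368.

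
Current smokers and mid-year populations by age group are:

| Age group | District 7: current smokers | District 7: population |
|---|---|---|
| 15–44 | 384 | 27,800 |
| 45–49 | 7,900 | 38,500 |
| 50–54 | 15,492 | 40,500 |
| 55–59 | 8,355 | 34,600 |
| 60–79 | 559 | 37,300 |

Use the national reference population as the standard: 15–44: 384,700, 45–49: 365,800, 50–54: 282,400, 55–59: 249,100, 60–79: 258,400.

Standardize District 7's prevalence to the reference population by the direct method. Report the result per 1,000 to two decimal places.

163.87

Age-specific rates per 1,000 for District 7: 13.813, 205.195, 382.519, 241.474, 14.987.
Standard total = 1,540,400; weights = 0.2497, 0.2375, 0.1833, 0.1617, 0.1677.
Standardized rate: 0.2497×13.813 + 0.2375×205.195 + 0.1833×382.519 + 0.1617×241.474 + 0.1677×14.987 = 163.8672 per 1,000.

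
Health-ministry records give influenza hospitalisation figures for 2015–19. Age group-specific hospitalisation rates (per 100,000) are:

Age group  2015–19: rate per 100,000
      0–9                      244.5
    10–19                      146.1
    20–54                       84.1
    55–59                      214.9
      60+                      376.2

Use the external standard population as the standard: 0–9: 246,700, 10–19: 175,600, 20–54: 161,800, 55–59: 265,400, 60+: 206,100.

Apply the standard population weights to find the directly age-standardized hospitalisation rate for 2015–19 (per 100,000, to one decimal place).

Standard total = 1,055,600; weights = 0.2337, 0.1664, 0.1533, 0.2514, 0.1952.
Standardized rate: 0.2337×244.5 + 0.1664×146.1 + 0.1533×84.1 + 0.2514×214.9 + 0.1952×376.2 = 221.8169 per 100,000.

221.8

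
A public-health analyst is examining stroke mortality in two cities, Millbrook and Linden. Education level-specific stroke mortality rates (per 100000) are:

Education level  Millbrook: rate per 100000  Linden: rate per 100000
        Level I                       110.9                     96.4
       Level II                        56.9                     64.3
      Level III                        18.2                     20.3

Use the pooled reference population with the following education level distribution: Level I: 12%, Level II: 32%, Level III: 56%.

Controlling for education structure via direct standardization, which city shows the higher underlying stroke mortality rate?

Standard weights: 0.12, 0.32, 0.56.
Millbrook: 0.1200×110.9 + 0.3200×56.9 + 0.5600×18.2 = 41.7080 per 100000.
Linden: 0.1200×96.4 + 0.3200×64.3 + 0.5600×20.3 = 43.5120 per 100000.

Linden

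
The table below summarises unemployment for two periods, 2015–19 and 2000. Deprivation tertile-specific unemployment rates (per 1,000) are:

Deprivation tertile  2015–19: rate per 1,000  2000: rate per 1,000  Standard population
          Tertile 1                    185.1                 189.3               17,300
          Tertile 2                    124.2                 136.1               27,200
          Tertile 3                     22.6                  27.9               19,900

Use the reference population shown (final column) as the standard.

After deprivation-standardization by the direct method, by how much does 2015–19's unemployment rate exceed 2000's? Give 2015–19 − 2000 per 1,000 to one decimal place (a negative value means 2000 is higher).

-7.8

Standard total = 64,400; weights = 0.2686, 0.4224, 0.3090.
2015–19: 0.2686×185.1 + 0.4224×124.2 + 0.3090×22.6 = 109.1648 per 1,000.
2000: 0.2686×189.3 + 0.4224×136.1 + 0.3090×27.9 = 116.9568 per 1,000.
Difference = 109.1648 − 116.9568 = -7.7921.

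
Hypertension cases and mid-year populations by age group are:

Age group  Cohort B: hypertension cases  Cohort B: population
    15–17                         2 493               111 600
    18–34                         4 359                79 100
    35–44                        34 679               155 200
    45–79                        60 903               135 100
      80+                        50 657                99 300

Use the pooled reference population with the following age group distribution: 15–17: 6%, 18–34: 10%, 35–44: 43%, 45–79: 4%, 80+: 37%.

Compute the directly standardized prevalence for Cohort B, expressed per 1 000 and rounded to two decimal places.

309.72

Age-specific rates per 1 000 for Cohort B: 22.339, 55.107, 223.447, 450.799, 510.141.
Standard weights: 0.06, 0.10, 0.43, 0.04, 0.37.
Standardized rate: 0.0600×22.339 + 0.1000×55.107 + 0.4300×223.447 + 0.0400×450.799 + 0.3700×510.141 = 309.7175 per 1 000.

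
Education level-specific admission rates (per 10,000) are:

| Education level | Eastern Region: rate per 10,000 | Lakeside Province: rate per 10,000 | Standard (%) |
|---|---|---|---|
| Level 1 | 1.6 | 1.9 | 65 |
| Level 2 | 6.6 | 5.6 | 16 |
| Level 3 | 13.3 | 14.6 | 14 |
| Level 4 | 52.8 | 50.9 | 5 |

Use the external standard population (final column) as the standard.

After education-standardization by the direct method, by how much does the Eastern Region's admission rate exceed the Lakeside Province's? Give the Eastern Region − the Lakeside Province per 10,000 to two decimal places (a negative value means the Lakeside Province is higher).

-0.12

Standard weights: 0.65, 0.16, 0.14, 0.05.
The Eastern Region: 0.6500×1.6 + 0.1600×6.6 + 0.1400×13.3 + 0.0500×52.8 = 6.5980 per 10,000.
The Lakeside Province: 0.6500×1.9 + 0.1600×5.6 + 0.1400×14.6 + 0.0500×50.9 = 6.7200 per 10,000.
Difference = 6.5980 − 6.7200 = -0.1220.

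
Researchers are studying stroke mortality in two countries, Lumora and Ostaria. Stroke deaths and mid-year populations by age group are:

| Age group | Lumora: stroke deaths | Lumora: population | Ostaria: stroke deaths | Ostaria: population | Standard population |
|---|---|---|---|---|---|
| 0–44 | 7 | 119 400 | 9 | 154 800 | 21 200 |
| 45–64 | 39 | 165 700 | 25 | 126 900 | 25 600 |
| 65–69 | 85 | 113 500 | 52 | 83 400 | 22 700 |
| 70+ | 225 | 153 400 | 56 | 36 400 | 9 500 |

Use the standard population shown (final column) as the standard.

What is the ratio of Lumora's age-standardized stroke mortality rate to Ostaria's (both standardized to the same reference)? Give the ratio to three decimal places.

1.090

Age-specific rates per 100 000 for Lumora: 5.86, 23.54, 74.89, 146.68.
For Ostaria: 5.81, 19.70, 62.35, 153.85.
Standard total = 79 000; weights = 0.2684, 0.3241, 0.2873, 0.1203.
Lumora: 0.2684×5.86 + 0.3241×23.54 + 0.2873×74.89 + 0.1203×146.68 = 48.3575 per 100 000.
Ostaria: 0.2684×5.81 + 0.3241×19.70 + 0.2873×62.35 + 0.1203×153.85 = 44.3605 per 100 000.
Ratio = 48.3575 ÷ 44.3605 = 1.09010.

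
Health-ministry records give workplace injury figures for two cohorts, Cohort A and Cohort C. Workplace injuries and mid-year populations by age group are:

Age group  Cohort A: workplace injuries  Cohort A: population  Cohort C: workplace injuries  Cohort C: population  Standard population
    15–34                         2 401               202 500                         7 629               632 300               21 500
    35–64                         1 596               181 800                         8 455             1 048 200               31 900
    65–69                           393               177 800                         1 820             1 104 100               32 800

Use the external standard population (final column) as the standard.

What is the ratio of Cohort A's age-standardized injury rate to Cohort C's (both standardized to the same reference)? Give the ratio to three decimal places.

Age-specific rates per 10 000 for Cohort A: 118.57, 87.79, 22.10.
For Cohort C: 120.65, 80.66, 16.48.
Standard total = 86 200; weights = 0.2494, 0.3701, 0.3805.
Cohort A: 0.2494×118.57 + 0.3701×87.79 + 0.3805×22.10 = 70.4718 per 10 000.
Cohort C: 0.2494×120.65 + 0.3701×80.66 + 0.3805×16.48 = 66.2166 per 10 000.
Ratio = 70.4718 ÷ 66.2166 = 1.06426.

1.064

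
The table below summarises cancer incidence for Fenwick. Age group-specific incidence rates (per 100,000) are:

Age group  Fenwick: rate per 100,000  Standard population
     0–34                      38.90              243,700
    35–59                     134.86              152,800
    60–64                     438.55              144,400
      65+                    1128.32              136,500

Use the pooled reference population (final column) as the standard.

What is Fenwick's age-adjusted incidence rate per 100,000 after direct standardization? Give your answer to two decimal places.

365.26

Standard total = 677,400; weights = 0.3598, 0.2256, 0.2132, 0.2015.
Standardized rate: 0.3598×38.90 + 0.2256×134.86 + 0.2132×438.55 + 0.2015×1128.32 = 365.2625 per 100,000.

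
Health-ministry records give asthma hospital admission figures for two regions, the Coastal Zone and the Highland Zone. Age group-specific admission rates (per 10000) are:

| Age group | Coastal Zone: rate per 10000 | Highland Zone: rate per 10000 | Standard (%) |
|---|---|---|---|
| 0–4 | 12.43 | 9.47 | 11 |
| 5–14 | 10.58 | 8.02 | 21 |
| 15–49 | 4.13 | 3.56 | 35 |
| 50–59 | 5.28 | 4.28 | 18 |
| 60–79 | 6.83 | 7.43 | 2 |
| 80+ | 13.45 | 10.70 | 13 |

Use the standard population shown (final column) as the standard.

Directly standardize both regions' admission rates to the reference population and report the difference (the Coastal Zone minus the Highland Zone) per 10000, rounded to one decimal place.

Standard weights: 0.11, 0.21, 0.35, 0.18, 0.02, 0.13.
The Coastal Zone: 0.1100×12.43 + 0.2100×10.58 + 0.3500×4.13 + 0.1800×5.28 + 0.0200×6.83 + 0.1300×13.45 = 7.8701 per 10000.
The Highland Zone: 0.1100×9.47 + 0.2100×8.02 + 0.3500×3.56 + 0.1800×4.28 + 0.0200×7.43 + 0.1300×10.70 = 6.2819 per 10000.
Difference = 7.8701 − 6.2819 = 1.5882.

1.6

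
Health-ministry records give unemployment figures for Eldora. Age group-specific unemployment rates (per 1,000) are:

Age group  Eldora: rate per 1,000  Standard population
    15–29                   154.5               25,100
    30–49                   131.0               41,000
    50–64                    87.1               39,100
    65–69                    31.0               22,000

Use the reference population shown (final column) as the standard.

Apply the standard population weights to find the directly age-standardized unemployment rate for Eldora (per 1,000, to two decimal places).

Standard total = 127,200; weights = 0.1973, 0.3223, 0.3074, 0.1730.
Standardized rate: 0.1973×154.5 + 0.3223×131.0 + 0.3074×87.1 + 0.1730×31.0 = 104.8472 per 1,000.

104.85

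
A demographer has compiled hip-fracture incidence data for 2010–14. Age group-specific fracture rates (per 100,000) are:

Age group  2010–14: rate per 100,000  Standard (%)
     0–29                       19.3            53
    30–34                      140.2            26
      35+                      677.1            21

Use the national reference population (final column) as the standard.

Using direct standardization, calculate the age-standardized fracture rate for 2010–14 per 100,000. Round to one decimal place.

188.9

Standard weights: 0.53, 0.26, 0.21.
Standardized rate: 0.5300×19.3 + 0.2600×140.2 + 0.2100×677.1 = 188.8720 per 100,000.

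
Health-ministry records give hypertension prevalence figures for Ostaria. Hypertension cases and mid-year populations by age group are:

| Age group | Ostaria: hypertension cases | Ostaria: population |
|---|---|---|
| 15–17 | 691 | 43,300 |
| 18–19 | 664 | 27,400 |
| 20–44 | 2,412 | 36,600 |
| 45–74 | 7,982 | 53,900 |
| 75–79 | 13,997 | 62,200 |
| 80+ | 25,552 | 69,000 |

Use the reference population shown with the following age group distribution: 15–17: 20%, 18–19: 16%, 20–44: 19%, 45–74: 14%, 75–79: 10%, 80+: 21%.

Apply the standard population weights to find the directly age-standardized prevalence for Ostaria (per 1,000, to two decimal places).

140.59

Age-specific rates per 1,000 for Ostaria: 15.958, 24.234, 65.902, 148.089, 225.032, 370.319.
Standard weights: 0.20, 0.16, 0.19, 0.14, 0.10, 0.21.
Standardized rate: 0.2000×15.958 + 0.1600×24.234 + 0.1900×65.902 + 0.1400×148.089 + 0.1000×225.032 + 0.2100×370.319 = 140.5930 per 1,000.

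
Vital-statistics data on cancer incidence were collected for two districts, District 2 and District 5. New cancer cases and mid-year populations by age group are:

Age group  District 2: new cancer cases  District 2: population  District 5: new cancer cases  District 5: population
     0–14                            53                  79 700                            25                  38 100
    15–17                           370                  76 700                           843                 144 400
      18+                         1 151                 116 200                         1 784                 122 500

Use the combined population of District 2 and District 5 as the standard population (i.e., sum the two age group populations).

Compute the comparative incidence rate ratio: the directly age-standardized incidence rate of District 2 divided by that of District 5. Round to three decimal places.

Age-specific rates per 100 000 for District 2: 66.50, 482.40, 990.53.
For District 5: 65.62, 583.80, 1456.33.
Combined standard total = 577 600; weights = 0.2039, 0.3828, 0.4133.
District 2: 0.2039×66.50 + 0.3828×482.40 + 0.4133×990.53 = 607.5699 per 100 000.
District 5: 0.2039×65.62 + 0.3828×583.80 + 0.4133×1456.33 = 838.6979 per 100 000.
Ratio = 607.5699 ÷ 838.6979 = 0.72442.

0.724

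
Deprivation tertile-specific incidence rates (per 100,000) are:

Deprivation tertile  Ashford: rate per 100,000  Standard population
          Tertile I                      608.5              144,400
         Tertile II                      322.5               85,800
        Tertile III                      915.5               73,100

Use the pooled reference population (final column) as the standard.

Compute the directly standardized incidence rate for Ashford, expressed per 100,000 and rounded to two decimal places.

Standard total = 303,300; weights = 0.4761, 0.2829, 0.2410.
Standardized rate: 0.4761×608.5 + 0.2829×322.5 + 0.2410×915.5 = 601.5857 per 100,000.

601.59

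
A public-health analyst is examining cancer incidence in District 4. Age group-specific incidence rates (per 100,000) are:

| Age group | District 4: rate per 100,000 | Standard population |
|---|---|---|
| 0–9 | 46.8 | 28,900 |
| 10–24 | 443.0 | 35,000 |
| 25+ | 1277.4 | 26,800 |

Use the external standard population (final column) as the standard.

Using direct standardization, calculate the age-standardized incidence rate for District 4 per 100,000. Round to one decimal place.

563.3

Standard total = 90,700; weights = 0.3186, 0.3859, 0.2955.
Standardized rate: 0.3186×46.8 + 0.3859×443.0 + 0.2955×1277.4 = 563.3058 per 100,000.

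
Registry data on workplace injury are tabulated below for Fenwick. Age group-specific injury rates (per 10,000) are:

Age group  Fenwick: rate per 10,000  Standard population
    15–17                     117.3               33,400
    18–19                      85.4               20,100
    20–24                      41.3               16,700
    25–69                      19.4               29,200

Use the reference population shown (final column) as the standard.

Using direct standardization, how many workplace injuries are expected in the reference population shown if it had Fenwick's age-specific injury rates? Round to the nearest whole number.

Expected workplace injuries = Σ (standard pop × age-specific rate ÷ 10,000)
= 33,400×117.3/10,000 + 20,100×85.4/10,000 + 16,700×41.3/10,000 + 29,200×19.4/10,000
= 391.78 + 171.65 + 68.97 + 56.65 = 689.05.

689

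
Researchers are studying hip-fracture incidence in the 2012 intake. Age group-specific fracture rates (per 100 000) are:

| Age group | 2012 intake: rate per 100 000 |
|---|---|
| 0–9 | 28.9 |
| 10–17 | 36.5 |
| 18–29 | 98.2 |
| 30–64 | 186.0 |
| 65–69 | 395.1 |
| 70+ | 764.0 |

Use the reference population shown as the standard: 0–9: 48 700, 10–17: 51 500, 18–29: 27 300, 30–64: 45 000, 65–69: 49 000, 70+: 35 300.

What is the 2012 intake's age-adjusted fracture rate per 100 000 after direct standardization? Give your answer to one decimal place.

236.2

Standard total = 256 800; weights = 0.1896, 0.2005, 0.1063, 0.1752, 0.1908, 0.1375.
Standardized rate: 0.1896×28.9 + 0.2005×36.5 + 0.1063×98.2 + 0.1752×186.0 + 0.1908×395.1 + 0.1375×764.0 = 236.2428 per 100 000.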